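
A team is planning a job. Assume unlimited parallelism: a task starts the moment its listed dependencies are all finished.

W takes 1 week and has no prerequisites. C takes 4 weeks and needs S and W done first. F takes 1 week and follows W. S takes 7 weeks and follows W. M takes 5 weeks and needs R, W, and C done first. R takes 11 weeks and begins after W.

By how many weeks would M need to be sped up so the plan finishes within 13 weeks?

4

Current finish: 17 weeks; target: 13.
M is on every critical path, so each week cut from M cuts the finish by one (this holds down to a finish of 13).
Need 17 − 13 = 4 weeks off M → M becomes 1 week, finish becomes 13.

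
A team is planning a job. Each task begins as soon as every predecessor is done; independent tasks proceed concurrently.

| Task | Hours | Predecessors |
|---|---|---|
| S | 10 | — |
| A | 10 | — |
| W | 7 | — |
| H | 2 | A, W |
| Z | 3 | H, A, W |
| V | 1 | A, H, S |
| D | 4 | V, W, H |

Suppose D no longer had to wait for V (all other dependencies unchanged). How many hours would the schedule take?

16

Before: longest chain A→H→V→D = 10+2+1+4 = 17, finish 17.
Without V→D, D's earliest start moves from 13 to 12.
After: A→H→D = 10+2+4 = 16 → 16 hours.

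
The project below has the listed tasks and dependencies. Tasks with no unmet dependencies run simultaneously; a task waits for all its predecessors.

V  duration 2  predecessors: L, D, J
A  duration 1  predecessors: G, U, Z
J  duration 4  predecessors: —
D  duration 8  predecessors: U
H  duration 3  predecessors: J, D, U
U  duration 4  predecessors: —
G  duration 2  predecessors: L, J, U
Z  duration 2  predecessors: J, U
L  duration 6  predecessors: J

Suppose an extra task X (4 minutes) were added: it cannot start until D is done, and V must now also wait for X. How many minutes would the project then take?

Originally the project takes 15 minutes.
With X inserted, V now waits for max(L, D, J, X).
New critical path: U→D→X→V = 4+8+4+2 = 18 ⇒ 18 minutes.

18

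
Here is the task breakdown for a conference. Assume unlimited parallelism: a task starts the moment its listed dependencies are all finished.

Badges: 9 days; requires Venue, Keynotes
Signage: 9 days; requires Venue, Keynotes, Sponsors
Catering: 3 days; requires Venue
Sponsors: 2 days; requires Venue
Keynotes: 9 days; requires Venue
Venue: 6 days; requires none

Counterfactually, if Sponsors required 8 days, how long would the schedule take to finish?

As given, the longest chain is Venue→Keynotes→Badges = 6+9+9 = 24, so the finish is 24 days.
Sponsors has 7 days of float (longest path through it is 17).
The critical path is still Venue→Keynotes→Badges; finish is now 24 days.

24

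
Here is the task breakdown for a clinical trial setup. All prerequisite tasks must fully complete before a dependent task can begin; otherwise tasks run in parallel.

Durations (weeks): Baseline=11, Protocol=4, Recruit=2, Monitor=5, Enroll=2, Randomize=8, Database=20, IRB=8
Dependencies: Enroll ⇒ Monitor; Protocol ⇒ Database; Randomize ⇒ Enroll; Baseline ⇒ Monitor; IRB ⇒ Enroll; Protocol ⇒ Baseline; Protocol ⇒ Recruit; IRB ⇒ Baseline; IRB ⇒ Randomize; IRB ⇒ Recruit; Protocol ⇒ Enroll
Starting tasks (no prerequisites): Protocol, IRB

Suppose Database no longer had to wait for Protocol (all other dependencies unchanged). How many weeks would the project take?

24

Original critical path: Protocol→Database = 4+20 = 24 ⇒ 24 weeks.
Without Protocol→Database, Database's earliest start moves from 4 to 0.
New critical path: IRB→Baseline→Monitor = 8+11+5 = 24 ⇒ 24 weeks.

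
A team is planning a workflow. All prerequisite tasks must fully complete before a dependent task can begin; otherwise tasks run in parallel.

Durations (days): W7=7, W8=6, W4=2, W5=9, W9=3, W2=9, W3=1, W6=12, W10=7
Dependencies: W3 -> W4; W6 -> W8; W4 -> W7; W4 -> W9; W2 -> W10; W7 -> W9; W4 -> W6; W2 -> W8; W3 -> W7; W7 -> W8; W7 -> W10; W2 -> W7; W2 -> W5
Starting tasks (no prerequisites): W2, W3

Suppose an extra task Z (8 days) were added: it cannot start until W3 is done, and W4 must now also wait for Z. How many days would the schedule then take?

29

Originally the schedule takes 23 days.
With Z inserted, W4 now waits for max(W3, Z).
New critical path: W3→Z→W4→W6→W8 = 1+8+2+12+6 = 29 ⇒ 29 days.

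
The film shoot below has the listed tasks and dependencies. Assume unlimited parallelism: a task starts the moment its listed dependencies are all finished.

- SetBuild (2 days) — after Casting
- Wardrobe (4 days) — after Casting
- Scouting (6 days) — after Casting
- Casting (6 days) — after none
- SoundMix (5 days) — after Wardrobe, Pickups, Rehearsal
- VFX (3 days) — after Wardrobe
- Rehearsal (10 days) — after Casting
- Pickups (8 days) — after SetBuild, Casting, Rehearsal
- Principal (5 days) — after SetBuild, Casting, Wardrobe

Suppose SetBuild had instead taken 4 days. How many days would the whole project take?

Actual critical path: Casting→Rehearsal→Pickups→SoundMix = 6+10+8+5 = 29 ⇒ 29 days.
SetBuild is off the critical path — its longest chain is 21 days, giving 8 of slack.
No other chain overtakes it, so the finish is 29 days.

29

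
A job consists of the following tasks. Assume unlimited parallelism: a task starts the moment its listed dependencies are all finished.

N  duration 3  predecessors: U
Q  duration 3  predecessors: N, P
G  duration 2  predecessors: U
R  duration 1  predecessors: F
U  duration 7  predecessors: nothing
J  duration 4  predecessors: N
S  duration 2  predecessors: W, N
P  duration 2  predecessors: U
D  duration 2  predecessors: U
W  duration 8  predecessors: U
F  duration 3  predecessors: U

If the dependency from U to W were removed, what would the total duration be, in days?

14

Before: longest chain U→W→S = 7+8+2 = 17, finish 17.
Without U→W, W's earliest start moves from 7 to 0.
The longest chain is now U→N→J = 7+3+4 = 14, so the plan takes 14 days.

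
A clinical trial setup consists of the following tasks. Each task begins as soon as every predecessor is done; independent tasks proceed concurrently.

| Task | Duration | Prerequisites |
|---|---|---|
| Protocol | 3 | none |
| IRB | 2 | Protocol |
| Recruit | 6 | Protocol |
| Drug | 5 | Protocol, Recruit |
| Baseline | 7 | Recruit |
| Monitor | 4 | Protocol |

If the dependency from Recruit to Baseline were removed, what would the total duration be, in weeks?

Before: longest chain Protocol→Recruit→Baseline = 3+6+7 = 16, finish 16.
Without Recruit→Baseline, Baseline's earliest start moves from 9 to 0.
The longest chain is now Protocol→Recruit→Drug = 3+6+5 = 14, so the plan takes 14 weeks.

14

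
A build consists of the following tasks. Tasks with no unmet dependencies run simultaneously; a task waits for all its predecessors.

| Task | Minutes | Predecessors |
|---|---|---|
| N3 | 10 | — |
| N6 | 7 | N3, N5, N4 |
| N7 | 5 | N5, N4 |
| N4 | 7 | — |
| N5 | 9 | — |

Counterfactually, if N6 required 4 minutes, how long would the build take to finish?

14

The binding path is N3→N6 = 10+7 = 17; finish at 17 minutes.
N6 lies on that path, so at 4 minutes the path becomes 14 minutes.
The critical path is still N3→N6; finish is now 14 minutes.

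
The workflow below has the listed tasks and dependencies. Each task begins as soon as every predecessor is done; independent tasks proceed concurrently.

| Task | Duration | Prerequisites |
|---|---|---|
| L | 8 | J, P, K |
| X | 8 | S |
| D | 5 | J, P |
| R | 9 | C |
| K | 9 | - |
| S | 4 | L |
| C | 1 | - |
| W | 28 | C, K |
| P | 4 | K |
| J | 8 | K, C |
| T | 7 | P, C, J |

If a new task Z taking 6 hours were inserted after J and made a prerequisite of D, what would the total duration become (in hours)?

Originally the project takes 37 hours.
With Z inserted, D now waits for max(J, P, Z).
New critical path: K→J→L→S→X = 9+8+8+4+8 = 37 ⇒ 37 hours.

37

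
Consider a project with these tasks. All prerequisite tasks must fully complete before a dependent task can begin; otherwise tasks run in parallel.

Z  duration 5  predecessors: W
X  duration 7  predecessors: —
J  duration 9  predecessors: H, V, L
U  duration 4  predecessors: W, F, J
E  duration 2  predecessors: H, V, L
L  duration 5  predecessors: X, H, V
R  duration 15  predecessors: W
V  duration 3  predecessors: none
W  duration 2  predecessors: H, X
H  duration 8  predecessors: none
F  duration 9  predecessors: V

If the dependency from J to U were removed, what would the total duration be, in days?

25

Before: longest chain H→L→J→U = 8+5+9+4 = 26, finish 26.
Without J→U, U's earliest start moves from 22 to 12.
After: H→W→R = 8+2+15 = 25 → 25 days.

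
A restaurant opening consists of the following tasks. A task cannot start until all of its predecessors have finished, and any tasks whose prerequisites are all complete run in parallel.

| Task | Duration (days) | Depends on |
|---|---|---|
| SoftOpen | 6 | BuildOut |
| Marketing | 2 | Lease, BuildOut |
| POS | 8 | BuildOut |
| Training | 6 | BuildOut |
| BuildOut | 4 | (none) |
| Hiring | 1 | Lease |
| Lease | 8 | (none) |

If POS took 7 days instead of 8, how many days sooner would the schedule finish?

1

Actual critical path: BuildOut→POS = 4+8 = 12 ⇒ 12 days.
Since POS is critical, the -1 change carries straight to that chain (now 11 days).
No other chain overtakes it, so the finish is 11 days.
Change in finish: 11 − 12 = -1 days.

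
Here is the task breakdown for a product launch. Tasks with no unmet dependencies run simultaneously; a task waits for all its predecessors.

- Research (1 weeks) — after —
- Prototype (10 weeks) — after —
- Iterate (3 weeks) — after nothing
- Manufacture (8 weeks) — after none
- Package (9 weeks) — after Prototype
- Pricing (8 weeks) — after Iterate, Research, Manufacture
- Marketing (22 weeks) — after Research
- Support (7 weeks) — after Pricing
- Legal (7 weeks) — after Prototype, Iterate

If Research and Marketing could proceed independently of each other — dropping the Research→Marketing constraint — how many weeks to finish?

Original critical path: Research→Marketing = 1+22 = 23 ⇒ 23 weeks.
Without Research→Marketing, Marketing's earliest start moves from 1 to 0.
New critical path: Manufacture→Pricing→Support = 8+8+7 = 23 ⇒ 23 weeks.

23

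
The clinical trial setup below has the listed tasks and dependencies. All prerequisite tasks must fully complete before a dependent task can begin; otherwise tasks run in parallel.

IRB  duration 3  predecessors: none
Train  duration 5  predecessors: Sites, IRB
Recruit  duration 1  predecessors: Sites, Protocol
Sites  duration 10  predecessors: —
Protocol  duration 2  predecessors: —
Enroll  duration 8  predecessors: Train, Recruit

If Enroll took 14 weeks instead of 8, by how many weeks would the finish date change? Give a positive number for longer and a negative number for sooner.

Critical path before the change: Sites→Train→Enroll = 10+5+8 = 23 giving 23 weeks.
Enroll is on the critical path; changing it to 14 makes that path 29 weeks.
The critical path is still Sites→Train→Enroll; finish is now 29 weeks.
Change in finish: 29 − 23 = +6 weeks.

6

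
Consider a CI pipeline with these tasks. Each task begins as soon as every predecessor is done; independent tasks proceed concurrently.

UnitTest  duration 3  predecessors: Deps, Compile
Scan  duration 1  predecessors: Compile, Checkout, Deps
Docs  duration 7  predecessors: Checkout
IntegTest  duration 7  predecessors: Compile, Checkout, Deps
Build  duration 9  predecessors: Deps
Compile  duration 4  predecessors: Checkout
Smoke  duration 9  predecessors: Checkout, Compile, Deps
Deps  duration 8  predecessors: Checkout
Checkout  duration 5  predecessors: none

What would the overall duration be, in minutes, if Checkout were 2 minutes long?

19

Critical path before the change: Checkout→Deps→Build = 5+8+9 = 22 giving 22 minutes.
Checkout is on the critical path; changing it to 2 makes that path 19 minutes.
That remains the longest chain; total 19 minutes.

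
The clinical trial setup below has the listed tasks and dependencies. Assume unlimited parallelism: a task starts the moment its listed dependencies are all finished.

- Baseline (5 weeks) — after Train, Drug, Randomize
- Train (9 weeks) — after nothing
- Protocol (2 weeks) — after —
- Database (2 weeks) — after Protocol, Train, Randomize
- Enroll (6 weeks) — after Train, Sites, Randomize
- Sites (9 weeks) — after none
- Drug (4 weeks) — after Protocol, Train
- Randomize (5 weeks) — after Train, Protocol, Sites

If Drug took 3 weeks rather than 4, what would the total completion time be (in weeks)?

As given, the longest chain is Sites→Randomize→Enroll = 9+5+6 = 20, so the finish is 20 weeks.
Drug is off the critical path — its longest chain is 18 weeks, giving 2 of slack.
That remains the longest chain; total 20 weeks.

20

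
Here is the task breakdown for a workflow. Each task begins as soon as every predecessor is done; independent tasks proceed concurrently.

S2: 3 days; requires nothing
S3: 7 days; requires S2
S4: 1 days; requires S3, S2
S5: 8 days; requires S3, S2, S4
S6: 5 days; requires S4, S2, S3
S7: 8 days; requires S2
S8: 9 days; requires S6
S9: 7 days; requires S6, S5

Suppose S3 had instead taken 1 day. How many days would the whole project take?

20

Actual critical path: S2→S3→S4→S5→S9 = 3+7+1+8+7 = 26 ⇒ 26 days.
S3 is on the critical path; changing it to 1 makes that path 20 days.
The critical path is still S2→S3→S4→S5→S9; finish is now 20 days.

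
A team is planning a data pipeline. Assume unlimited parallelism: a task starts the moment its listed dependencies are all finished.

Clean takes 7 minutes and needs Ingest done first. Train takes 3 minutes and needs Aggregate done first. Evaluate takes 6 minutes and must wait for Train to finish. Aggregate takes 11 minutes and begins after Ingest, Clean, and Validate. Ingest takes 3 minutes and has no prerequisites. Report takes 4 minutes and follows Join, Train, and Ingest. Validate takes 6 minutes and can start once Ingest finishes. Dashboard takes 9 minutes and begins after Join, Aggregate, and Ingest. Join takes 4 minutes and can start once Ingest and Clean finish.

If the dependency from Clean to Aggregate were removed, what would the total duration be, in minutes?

29

Before: longest chain Ingest→Clean→Aggregate→Train→Evaluate = 3+7+11+3+6 = 30, finish 30.
Without Clean→Aggregate, Aggregate's earliest start moves from 10 to 9.
The longest chain is now Ingest→Validate→Aggregate→Train→Evaluate = 3+6+11+3+6 = 29, so the plan takes 29 minutes.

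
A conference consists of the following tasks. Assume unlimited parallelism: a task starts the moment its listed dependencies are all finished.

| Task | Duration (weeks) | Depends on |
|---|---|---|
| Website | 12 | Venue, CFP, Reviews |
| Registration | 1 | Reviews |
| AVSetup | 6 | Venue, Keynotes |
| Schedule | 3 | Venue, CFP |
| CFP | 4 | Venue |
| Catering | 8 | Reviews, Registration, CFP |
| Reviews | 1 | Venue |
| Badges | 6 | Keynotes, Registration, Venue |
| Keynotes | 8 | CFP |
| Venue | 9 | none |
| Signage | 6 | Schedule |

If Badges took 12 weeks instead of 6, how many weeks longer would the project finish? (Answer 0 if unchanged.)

As given, the longest chain is Venue→CFP→Keynotes→Badges = 9+4+8+6 = 27, so the finish is 27 weeks.
Since Badges is critical, the +6 change carries straight to that chain (now 33 weeks).
That remains the longest chain; total 33 weeks.
Change in finish: 33 − 27 = +6 weeks.

6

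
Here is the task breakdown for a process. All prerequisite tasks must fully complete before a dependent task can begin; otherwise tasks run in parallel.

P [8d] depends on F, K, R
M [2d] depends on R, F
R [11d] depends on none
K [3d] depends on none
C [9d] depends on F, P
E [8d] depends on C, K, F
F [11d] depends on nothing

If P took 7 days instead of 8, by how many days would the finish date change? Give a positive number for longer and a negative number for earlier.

-1

The binding path is R→P→C→E = 11+8+9+8 = 36; finish at 36 days.
P lies on that path, so at 7 days the path becomes 35 days.
That remains the longest chain; total 35 days.
Change in finish: 35 − 36 = -1 days.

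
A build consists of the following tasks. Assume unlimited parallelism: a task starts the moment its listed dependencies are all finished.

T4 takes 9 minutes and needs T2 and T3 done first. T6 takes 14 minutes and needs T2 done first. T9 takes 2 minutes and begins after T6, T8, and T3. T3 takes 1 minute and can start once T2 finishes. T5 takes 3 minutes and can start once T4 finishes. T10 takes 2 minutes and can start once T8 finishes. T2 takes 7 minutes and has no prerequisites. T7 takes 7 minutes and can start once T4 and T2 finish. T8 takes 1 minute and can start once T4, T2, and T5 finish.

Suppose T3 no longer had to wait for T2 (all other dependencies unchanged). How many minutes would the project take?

23

With the dependency in place, T2→T3→T4→T7 = 7+1+9+7 = 24 sets the finish at 24 minutes.
Without T2→T3, T3's earliest start moves from 7 to 0.
New critical path: T2→T4→T7 = 7+9+7 = 23 ⇒ 23 minutes.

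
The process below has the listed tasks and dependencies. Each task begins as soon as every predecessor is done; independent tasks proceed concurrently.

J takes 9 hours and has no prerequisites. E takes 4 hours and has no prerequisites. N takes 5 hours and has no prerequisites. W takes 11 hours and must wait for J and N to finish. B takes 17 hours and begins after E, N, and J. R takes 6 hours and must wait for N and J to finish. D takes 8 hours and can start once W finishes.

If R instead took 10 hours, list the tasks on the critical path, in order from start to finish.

Critical path before the change: J→W→D = 9+11+8 = 28 giving 28 hours.
R is off the critical path — its longest chain is 15 hours, giving 13 of slack.
No other chain overtakes it, so the finish is 28 hours.

J, W, D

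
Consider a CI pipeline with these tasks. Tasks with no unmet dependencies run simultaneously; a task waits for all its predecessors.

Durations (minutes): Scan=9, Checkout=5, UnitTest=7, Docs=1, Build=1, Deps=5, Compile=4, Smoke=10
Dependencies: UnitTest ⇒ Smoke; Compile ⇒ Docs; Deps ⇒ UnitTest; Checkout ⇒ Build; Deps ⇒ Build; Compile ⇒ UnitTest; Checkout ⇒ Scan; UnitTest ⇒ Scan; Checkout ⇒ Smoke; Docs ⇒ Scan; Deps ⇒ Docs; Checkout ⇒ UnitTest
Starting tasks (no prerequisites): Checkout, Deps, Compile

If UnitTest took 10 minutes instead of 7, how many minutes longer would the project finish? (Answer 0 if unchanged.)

Baseline: Checkout→UnitTest→Smoke = 5+7+10 = 22 → 22 minutes.
Since UnitTest is critical, the +3 change carries straight to that chain (now 25 minutes).
The critical path is still Checkout→UnitTest→Smoke; finish is now 25 minutes.
Change in finish: 25 − 22 = +3 minutes.

3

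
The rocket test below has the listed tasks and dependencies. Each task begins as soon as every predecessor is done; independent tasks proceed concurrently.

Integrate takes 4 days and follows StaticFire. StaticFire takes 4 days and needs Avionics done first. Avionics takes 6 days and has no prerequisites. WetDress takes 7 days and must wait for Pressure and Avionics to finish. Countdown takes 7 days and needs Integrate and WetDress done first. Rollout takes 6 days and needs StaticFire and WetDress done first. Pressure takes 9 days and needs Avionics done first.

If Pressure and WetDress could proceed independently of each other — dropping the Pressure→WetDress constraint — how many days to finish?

With the dependency in place, Avionics→Pressure→WetDress→Countdown = 6+9+7+7 = 29 sets the finish at 29 days.
Without Pressure→WetDress, WetDress's earliest start moves from 15 to 6.
After: Avionics→StaticFire→Integrate→Countdown = 6+4+4+7 = 21 → 21 days.

21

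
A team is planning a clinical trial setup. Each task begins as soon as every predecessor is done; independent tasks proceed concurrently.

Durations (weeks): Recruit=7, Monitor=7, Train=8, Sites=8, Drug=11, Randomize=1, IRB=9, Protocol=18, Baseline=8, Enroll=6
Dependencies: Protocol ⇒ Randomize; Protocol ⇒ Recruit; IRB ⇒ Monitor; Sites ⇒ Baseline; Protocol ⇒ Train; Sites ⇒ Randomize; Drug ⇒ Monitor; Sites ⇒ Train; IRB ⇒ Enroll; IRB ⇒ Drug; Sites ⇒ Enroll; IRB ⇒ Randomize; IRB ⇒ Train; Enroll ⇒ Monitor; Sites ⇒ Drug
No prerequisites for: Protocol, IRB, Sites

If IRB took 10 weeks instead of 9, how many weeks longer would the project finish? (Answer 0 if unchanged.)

1

Critical path before the change: IRB→Drug→Monitor = 9+11+7 = 27 giving 27 weeks.
Since IRB is critical, the +1 change carries straight to that chain (now 28 weeks).
No other chain overtakes it, so the finish is 28 weeks.
Change in finish: 28 − 27 = +1 weeks.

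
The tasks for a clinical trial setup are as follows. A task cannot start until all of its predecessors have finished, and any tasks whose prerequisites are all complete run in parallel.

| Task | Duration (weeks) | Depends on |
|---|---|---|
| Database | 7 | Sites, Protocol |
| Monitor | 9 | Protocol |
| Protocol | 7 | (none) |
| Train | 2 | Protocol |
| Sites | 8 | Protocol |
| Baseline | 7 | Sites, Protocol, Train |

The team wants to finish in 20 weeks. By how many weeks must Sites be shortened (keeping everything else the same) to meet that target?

2

Current finish: 22 weeks; target: 20.
Sites is on every critical path, so each week cut from Sites cuts the finish by one (this holds down to a finish of 16).
Need 22 − 20 = 2 weeks off Sites → Sites becomes 6 weeks, finish becomes 20.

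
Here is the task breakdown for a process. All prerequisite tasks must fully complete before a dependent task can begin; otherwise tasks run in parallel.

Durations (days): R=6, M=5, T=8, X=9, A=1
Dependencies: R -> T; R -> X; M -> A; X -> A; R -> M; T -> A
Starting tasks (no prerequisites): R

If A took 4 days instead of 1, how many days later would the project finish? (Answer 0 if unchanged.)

The binding path is R→X→A = 6+9+1 = 16; finish at 16 days.
Since A is critical, the +3 change carries straight to that chain (now 19 days).
No other chain overtakes it, so the finish is 19 days.
Change in finish: 19 − 16 = +3 days.

3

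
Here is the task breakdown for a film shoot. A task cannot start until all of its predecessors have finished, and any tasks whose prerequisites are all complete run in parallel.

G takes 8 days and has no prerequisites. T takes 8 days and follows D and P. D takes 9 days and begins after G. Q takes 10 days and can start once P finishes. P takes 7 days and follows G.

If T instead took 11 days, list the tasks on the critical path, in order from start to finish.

Actual critical path: G→D→T = 8+9+8 = 25 ⇒ 25 days.
T is on the critical path; changing it to 11 makes that path 28 days.
That remains the longest chain; total 28 days.

G, D, T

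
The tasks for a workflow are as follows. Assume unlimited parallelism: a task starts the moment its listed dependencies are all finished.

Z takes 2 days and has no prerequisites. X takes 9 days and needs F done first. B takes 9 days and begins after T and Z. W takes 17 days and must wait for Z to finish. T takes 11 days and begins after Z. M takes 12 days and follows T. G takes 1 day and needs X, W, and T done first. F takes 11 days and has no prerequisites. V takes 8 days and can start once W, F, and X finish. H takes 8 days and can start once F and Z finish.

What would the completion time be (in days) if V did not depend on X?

Original critical path: F→X→V = 11+9+8 = 28 ⇒ 28 days.
Without X→V, V's earliest start moves from 20 to 19.
The longest chain is now Z→W→V = 2+17+8 = 27, so the job takes 27 days.

27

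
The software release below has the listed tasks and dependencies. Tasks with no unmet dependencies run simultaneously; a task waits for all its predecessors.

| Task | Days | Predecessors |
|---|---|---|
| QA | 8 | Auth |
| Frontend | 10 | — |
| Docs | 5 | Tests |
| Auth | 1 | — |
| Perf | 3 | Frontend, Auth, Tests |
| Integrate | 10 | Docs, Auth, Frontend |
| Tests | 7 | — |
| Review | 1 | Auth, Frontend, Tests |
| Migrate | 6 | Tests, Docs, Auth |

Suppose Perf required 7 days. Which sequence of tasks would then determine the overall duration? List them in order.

Tests, Docs, Integrate

Baseline: Tests→Docs→Integrate = 7+5+10 = 22 → 22 days.
The longest path through Perf is only 13 days, so Perf has float 9.
The critical path is still Tests→Docs→Integrate; finish is now 22 days.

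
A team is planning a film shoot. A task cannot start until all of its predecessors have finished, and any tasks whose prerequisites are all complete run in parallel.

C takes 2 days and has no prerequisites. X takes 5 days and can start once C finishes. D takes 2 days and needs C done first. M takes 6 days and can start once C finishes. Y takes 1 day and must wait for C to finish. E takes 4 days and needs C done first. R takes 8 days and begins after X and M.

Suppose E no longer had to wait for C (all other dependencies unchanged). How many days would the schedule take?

With the dependency in place, C→M→R = 2+6+8 = 16 sets the finish at 16 days.
Without C→E, E's earliest start moves from 2 to 0.
New critical path: C→M→R = 2+6+8 = 16 ⇒ 16 days.

16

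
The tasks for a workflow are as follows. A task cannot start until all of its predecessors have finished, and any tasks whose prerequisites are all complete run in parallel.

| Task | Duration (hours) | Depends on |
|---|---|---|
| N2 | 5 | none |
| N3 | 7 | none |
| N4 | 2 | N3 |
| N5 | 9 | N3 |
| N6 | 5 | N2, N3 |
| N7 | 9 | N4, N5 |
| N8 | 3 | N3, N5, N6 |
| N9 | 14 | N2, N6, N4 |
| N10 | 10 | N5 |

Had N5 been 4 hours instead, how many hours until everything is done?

Critical path before the change: N3→N5→N10 = 7+9+10 = 26 giving 26 hours.
N5 is on the critical path; changing it to 4 makes that path 21 hours.
The binding chain switches to N3→N6→N9 = 7+5+14 = 26; finish 26 hours.

26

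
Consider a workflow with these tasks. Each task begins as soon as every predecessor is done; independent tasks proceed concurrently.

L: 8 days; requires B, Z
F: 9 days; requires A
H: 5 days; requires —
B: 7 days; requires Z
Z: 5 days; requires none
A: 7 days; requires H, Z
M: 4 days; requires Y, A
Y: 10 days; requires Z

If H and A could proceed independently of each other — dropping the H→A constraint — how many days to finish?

With the dependency in place, H→A→F = 5+7+9 = 21 sets the finish at 21 days.
Dropping H→A doesn't change A's earliest start (5); another predecessor still binds.
After: Z→A→F = 5+7+9 = 21 → 21 days.

21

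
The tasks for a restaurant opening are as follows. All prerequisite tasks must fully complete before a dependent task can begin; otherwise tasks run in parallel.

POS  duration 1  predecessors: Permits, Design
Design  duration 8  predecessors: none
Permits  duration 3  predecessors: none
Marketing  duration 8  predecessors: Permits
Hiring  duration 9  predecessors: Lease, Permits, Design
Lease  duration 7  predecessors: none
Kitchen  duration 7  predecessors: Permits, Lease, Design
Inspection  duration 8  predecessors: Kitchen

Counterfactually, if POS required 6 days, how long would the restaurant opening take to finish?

23

Baseline: Design→Kitchen→Inspection = 8+7+8 = 23 → 23 days.
The longest path through POS is only 9 days, so POS has float 14.
That remains the longest chain; total 23 days.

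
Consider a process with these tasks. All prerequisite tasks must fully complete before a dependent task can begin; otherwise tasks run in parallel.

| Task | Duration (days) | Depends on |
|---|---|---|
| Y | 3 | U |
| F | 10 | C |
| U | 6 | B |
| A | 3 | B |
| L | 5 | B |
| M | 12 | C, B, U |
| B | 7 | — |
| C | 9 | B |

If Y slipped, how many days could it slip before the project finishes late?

12

The longest chain is B→C→M = 7+9+12 = 28; overall finish 28 days.
The longest chain containing Y totals 16 days.
Slack of Y = 25 − 13 = 12 days.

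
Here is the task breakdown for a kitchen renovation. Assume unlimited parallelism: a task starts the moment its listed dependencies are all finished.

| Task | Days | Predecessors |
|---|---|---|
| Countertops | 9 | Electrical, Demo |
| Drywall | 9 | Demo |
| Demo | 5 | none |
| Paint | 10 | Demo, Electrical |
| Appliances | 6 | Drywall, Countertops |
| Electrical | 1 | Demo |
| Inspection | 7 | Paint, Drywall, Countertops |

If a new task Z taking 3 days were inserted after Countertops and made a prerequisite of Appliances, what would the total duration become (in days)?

Originally the job takes 23 days.
With Z inserted, Appliances now waits for max(Drywall, Countertops, Z).
New critical path: Demo→Electrical→Countertops→Z→Appliances = 5+1+9+3+6 = 24 ⇒ 24 days.

24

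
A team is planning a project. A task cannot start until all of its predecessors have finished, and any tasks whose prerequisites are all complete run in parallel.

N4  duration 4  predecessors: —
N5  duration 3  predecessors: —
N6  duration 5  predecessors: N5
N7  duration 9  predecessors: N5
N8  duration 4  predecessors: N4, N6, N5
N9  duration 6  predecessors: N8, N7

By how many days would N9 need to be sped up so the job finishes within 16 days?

Current finish: 18 days; target: 16.
N9 is on every critical path, so each day cut from N9 cuts the finish by one (this holds down to a finish of 13).
Need 18 − 16 = 2 days off N9 → N9 becomes 4 days, finish becomes 16.

2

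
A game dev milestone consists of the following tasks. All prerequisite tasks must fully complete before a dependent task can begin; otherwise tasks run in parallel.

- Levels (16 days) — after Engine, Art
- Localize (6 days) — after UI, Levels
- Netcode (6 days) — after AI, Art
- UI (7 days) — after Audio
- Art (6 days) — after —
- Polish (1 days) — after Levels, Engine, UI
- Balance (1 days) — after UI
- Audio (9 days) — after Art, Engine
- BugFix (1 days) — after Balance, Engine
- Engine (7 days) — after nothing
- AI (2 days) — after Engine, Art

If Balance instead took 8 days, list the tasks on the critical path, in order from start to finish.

Critical path before the change: Engine→Levels→Localize = 7+16+6 = 29 giving 29 days.
Balance is off the critical path — its longest chain is 25 days, giving 4 of slack.
The binding chain switches to Engine→Audio→UI→Balance→BugFix = 7+9+7+8+1 = 32; finish 32 days.

Engine, Audio, UI, Balance, BugFix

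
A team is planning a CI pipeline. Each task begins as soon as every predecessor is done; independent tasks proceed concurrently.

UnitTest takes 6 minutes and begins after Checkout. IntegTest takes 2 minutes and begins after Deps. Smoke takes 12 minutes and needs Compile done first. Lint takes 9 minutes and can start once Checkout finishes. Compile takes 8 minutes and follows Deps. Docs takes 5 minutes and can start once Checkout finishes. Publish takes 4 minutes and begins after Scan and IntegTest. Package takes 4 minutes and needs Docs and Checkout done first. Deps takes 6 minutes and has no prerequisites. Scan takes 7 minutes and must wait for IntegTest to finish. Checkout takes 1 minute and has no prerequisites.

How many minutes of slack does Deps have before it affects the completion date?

Deps→Compile→Smoke = 6+8+12 = 26 sets the makespan at 26 minutes.
Deps finishes as early as 6 and must finish by 6.
Slack of Deps = 0 − 0 = 0 minutes.

0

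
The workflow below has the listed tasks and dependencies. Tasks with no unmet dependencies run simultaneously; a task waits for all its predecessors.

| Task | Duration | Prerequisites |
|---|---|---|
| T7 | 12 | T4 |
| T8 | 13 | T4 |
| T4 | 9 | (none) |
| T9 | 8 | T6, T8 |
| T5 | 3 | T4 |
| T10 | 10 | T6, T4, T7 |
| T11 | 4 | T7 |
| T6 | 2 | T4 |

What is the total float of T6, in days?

10

Critical path: T4→T7→T10 = 9+12+10 = 31, so the finish is 31 days.
Longest path through T6: 21 days (earliest finish 11, latest finish 21).
Slack of T6 = 19 − 9 = 10 days.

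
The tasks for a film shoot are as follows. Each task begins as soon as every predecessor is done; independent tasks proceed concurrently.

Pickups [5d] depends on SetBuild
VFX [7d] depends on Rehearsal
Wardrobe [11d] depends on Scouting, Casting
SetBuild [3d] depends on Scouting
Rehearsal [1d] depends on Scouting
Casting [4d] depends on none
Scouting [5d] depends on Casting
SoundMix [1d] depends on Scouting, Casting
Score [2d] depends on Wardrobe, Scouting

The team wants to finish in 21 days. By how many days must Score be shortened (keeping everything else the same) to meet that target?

1

Current finish: 22 days; target: 21.
Score is on every critical path, so each day cut from Score cuts the finish by one (this holds down to a finish of 21).
Need 22 − 21 = 1 day off Score → Score becomes 1 day, finish becomes 21.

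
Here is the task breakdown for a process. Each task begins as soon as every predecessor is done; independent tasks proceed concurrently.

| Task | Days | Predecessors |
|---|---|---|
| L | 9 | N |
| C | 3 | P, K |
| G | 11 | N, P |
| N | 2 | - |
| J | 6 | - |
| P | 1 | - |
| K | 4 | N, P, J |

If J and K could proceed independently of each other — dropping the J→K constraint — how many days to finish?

13

With the dependency in place, J→K→C = 6+4+3 = 13 sets the finish at 13 days.
Without J→K, K's earliest start moves from 6 to 2.
After: N→G = 2+11 = 13 → 13 days.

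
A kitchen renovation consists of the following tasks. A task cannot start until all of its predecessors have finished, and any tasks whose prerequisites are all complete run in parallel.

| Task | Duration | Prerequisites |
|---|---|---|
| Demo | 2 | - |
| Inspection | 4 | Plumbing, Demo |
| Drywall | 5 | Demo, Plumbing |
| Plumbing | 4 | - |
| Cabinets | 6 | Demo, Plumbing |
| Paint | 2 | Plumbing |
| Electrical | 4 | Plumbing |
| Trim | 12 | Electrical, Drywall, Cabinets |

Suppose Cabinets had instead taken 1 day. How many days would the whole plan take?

21

Critical path before the change: Plumbing→Cabinets→Trim = 4+6+12 = 22 giving 22 days.
Cabinets is on the critical path; changing it to 1 makes that path 17 days.
The binding chain switches to Plumbing→Drywall→Trim = 4+5+12 = 21; finish 21 days.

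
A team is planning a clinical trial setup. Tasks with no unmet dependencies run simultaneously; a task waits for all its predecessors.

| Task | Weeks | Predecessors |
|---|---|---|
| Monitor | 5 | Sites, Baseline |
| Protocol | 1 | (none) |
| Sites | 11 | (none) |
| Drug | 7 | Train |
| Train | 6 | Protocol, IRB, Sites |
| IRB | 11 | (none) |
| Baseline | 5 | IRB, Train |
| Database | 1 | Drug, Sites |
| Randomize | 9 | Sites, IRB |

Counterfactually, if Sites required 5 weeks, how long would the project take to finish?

Actual critical path: Sites→Train→Baseline→Monitor = 11+6+5+5 = 27 ⇒ 27 weeks.
Sites lies on that path, so at 5 weeks the path becomes 21 weeks.
Now IRB→Train→Baseline→Monitor = 11+6+5+5 = 27 is longest, so the finish becomes 27 weeks.

27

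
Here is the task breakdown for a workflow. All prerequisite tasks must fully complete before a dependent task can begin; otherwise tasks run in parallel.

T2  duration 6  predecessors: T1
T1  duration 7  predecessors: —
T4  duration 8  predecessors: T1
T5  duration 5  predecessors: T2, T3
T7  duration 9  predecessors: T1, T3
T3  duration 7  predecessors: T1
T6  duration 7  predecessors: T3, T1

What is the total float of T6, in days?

2

Critical path: T1→T3→T7 = 7+7+9 = 23, so the finish is 23 days.
The longest chain containing T6 totals 21 days.
Float = 23 − 21 = 2.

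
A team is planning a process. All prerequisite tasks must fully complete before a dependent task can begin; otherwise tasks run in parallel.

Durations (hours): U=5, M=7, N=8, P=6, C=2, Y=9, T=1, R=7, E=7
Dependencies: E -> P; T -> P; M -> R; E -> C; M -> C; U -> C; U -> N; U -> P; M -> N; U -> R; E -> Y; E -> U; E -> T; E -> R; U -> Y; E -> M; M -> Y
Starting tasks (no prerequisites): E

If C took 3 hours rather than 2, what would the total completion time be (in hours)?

23

The binding path is E→M→Y = 7+7+9 = 23; finish at 23 hours.
C has 7 hours of float (longest path through it is 16).
No other chain overtakes it, so the finish is 23 hours.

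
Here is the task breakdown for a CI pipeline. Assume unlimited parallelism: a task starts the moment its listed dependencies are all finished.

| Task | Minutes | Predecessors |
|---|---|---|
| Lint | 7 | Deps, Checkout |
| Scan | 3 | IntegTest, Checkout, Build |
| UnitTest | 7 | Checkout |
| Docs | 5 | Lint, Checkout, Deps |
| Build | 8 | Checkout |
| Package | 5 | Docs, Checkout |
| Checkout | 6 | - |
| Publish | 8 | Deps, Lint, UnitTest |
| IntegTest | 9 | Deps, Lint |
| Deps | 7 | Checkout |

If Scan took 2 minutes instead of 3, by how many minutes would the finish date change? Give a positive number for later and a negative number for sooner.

As given, the longest chain is Checkout→Deps→Lint→IntegTest→Scan = 6+7+7+9+3 = 32, so the finish is 32 minutes.
Scan is on the critical path; changing it to 2 makes that path 31 minutes.
The critical path is still Checkout→Deps→Lint→IntegTest→Scan; finish is now 31 minutes.
Change in finish: 31 − 32 = -1 minutes.

-1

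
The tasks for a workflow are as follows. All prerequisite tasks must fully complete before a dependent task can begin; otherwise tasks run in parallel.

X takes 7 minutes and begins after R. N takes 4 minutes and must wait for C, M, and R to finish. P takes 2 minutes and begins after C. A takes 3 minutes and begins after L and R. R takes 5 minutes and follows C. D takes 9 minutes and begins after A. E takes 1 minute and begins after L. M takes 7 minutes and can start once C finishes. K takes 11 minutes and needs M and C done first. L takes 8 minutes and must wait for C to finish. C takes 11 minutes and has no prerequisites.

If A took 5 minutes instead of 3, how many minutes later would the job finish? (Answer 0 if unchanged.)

The binding path is C→L→A→D = 11+8+3+9 = 31; finish at 31 minutes.
A lies on that path, so at 5 minutes the path becomes 33 minutes.
No other chain overtakes it, so the finish is 33 minutes.
Change in finish: 33 − 31 = +2 minutes.

2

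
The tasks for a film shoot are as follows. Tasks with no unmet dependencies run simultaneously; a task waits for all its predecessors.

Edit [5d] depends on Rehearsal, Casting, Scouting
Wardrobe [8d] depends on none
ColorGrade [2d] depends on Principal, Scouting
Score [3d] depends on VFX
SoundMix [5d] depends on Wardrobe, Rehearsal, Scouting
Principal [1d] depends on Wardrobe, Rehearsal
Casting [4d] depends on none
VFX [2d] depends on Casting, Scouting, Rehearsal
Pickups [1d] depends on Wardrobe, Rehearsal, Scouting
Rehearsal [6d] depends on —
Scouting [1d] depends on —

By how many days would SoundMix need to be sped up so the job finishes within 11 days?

2

Current finish: 13 days; target: 11.
SoundMix is on every critical path, so each day cut from SoundMix cuts the finish by one (this holds down to a finish of 11).
Need 13 − 11 = 2 days off SoundMix → SoundMix becomes 3 days, finish becomes 11.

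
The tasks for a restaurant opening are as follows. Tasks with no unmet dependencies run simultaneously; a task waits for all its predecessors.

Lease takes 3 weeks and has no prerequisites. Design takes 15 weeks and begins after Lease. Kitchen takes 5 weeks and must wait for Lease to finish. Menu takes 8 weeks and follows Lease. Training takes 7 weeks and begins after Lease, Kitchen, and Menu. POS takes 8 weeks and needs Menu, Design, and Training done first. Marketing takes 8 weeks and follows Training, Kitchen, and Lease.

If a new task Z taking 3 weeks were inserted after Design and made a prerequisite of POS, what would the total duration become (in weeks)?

29

Originally the schedule takes 26 weeks.
With Z inserted, POS now waits for max(Menu, Design, Training, Z).
New critical path: Lease→Design→Z→POS = 3+15+3+8 = 29 ⇒ 29 weeks.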